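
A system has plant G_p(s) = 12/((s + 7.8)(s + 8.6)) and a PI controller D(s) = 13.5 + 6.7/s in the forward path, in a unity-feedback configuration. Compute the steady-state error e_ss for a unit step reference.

The open loop D(s)G_p(s) has a pole at the origin (type 1), so the static position error constant is infinite and e_ss = 1/(1+∞) = 0.

0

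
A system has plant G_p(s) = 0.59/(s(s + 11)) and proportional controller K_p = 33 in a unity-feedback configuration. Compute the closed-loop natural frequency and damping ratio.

1 + K_p·G_p(s) = 0 gives s² + 11s + 19.47 = 0.
So ω_n² = 19.47 ⇒ ω_n = 4.412 rad/s, and ζ = 11/(2ω_n) = 1.25.

ω_n = 4.41 rad/s, ζ = 1.25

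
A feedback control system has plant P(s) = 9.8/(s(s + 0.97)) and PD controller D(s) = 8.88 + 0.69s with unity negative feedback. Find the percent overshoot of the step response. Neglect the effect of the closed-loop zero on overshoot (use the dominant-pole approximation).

23.9%

Forward path: (8.88 + 0.69s)·9.8/(s(s+0.97)). The closed-loop characteristic equation is s² + (0.97 + 9.8·0.69)s + 9.8·8.88 = 0.
That is s² + 7.732s + 87.02 = 0, so ω_n = 9.329 rad/s and ζ = 7.732/(2·9.329) = 0.4144.
%OS = 100·exp(−πζ/√(1−ζ²)) = 23.9%.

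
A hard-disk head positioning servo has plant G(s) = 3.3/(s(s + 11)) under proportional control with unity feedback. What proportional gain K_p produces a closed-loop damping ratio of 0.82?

K_p = 13.6

Closed-loop characteristic equation: s² + 11s + K_p·3.3 = 0.
So ω_n = √(3.3K_p) and 2ζω_n = 11, giving ζ = 11/(2√(3.3K_p)).
Setting ζ = 0.82: √(3.3K_p) = 11/(2·0.82) = 6.707, so K_p = 44.99/3.3 = 13.6.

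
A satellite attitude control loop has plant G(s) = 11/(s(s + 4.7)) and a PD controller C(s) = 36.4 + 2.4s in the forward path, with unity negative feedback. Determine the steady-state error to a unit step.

The open loop C(s)G(s) has a pole at the origin (type 1), so the static position error constant is infinite and e_ss = 1/(1+∞) = 0.

0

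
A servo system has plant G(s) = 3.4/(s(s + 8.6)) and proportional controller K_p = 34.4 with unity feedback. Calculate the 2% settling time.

T_s ≈ 0.93 s

From 1 + K_pG(s) = 0: s² + 8.6s + 117 = 0 ⇒ ω_n = 10.81, ζ = 0.3976.
2% settling time T_s ≈ 4/(ζω_n) = 4/4.3 = 0.93 s.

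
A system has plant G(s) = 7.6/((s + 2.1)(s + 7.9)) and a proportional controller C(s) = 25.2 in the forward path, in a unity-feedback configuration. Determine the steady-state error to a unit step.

The loop is type 0. Static position error constant K_pos = C(0)·G(0) = 25.2·0.4581 = 11.54.
Steady-state error to a unit step: e_ss = 1/(1+K_pos) = 1/12.54 = 0.0797.

0.0797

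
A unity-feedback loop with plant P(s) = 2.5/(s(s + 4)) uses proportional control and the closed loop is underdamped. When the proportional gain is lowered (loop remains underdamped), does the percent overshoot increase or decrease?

ζ = 4/(2√(2.5K_p)) rises as K_p falls; higher damping means less overshoot.

decrease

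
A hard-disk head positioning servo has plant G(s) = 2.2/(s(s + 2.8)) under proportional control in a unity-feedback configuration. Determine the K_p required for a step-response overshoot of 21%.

From %OS = 100·exp(−πζ/√(1−ζ²)) = 21%, ζ = −ln(0.21)/√(π²+ln²(0.21)) = 0.4449.
Characteristic equation s² + 2.8s + 2.2K_p = 0 gives ζ = 2.8/(2√(2.2K_p)).
Setting ζ = 0.4449: √(2.2K_p) = 2.8/(2·0.4449) = 3.147, so K_p = 9.902/2.2 = 4.5.

K_p = 4.5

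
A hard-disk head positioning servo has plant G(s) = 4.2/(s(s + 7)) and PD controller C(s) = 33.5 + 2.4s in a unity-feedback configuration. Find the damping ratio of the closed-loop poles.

ζ = 0.72

Forward path: (33.5 + 2.4s)·4.2/(s(s+7)). The closed-loop characteristic equation is s² + (7 + 4.2·2.4)s + 4.2·33.5 = 0.
That is s² + 17.08s + 140.7 = 0, so ω_n = 11.86 rad/s and ζ = 17.08/(2·11.86) = 0.72.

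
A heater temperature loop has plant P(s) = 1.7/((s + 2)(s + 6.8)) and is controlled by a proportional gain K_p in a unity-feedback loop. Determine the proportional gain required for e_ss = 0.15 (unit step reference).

K_p = 45.3

Steady-state error for a unit step on this type-0 loop is 1/(1 + K_p·P(0)).
P(0) = 0.125. Require 1/(1 + K_p·0.125) = 0.15, so 1 + 0.125·K_p = 6.667.
K_p = (6.667 − 1)/0.125 = 45.3.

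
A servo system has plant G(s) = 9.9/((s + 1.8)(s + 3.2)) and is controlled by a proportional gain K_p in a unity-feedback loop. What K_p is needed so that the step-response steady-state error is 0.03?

K_p = 18.8

Steady-state error for a unit step on this type-0 loop is 1/(1 + K_p·G(0)).
G(0) = 1.719. Require 1/(1 + K_p·1.719) = 0.03, so 1 + 1.719·K_p = 33.33.
K_p = (33.33 − 1)/1.719 = 18.8.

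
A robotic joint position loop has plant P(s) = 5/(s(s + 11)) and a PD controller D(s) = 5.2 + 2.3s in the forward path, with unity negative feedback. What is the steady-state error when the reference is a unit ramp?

The loop has one pole at the origin (type 1). Velocity error constant K_v = lim_{s→0} s·D(s)P(s) = 5.2·5/11 = 2.364.
Steady-state error to a unit ramp: e_ss = 1/K_v = 0.423.

0.423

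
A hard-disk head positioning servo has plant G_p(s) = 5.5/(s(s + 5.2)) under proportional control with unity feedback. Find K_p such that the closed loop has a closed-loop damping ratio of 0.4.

K_p = 7.68

Closed-loop characteristic equation: s² + 5.2s + K_p·5.5 = 0.
So ω_n = √(5.5K_p) and 2ζω_n = 5.2, giving ζ = 5.2/(2√(5.5K_p)).
Setting ζ = 0.4: √(5.5K_p) = 5.2/(2·0.4) = 6.5, so K_p = 42.25/5.5 = 7.68.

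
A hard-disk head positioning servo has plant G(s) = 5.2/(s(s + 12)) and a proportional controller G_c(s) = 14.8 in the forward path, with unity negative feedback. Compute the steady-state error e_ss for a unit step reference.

0

The open loop G_c(s)G(s) has a pole at the origin (type 1), so the static position error constant is infinite and e_ss = 1/(1+∞) = 0.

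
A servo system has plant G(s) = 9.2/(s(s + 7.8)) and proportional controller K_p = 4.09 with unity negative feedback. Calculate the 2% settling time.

Closed-loop characteristic equation: s² + 7.8s + 37.63 = 0, so ω_n = 6.134 rad/s and ζ = 7.8/(2·6.134) = 0.6358.
2% settling time T_s ≈ 4/(ζω_n) = 4/3.9 = 1.03 s.

T_s ≈ 1.03 s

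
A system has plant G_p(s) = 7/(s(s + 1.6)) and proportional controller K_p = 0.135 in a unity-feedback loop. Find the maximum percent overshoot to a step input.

From 1 + K_pG_p(s) = 0: s² + 1.6s + 0.945 = 0 ⇒ ω_n = 0.9721, ζ = 0.823.
%OS = 100·exp(−πζ/√(1−ζ²)) = 100·exp(−π·0.823/√0.3228) = 1.06%.

1.06%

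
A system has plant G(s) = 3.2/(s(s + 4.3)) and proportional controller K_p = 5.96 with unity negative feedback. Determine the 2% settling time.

T_s ≈ 1.86 s

The closed-loop denominator s² + 4.3s + 19.07 gives ω_n = √19.07 = 4.367 and ζ = 4.3/(2ω_n) = 0.4923.
2% settling time T_s ≈ 4/(ζω_n) = 4/2.15 = 1.86 s.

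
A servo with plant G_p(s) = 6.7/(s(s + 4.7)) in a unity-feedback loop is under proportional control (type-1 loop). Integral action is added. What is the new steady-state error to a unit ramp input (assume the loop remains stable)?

The integrator raises the loop to type 2, so K_v → ∞ and e_ss to a ramp is zero.

0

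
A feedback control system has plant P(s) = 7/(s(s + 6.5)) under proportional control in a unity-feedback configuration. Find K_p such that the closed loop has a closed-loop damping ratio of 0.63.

Closed-loop characteristic equation: s² + 6.5s + K_p·7 = 0.
So ω_n = √(7K_p) and 2ζω_n = 6.5, giving ζ = 6.5/(2√(7K_p)).
Setting ζ = 0.63: √(7K_p) = 6.5/(2·0.63) = 5.159, so K_p = 26.61/7 = 3.8.

K_p = 3.8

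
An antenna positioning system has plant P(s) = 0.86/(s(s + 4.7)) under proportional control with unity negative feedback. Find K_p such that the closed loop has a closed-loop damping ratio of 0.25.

K_p = 103

Closed-loop characteristic equation: s² + 4.7s + K_p·0.86 = 0.
So ω_n = √(0.86K_p) and 2ζω_n = 4.7, giving ζ = 4.7/(2√(0.86K_p)).
Setting ζ = 0.25: √(0.86K_p) = 4.7/(2·0.25) = 9.4, so K_p = 88.36/0.86 = 103.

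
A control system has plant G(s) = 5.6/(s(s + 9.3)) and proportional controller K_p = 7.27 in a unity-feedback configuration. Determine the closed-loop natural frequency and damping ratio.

ω_n = 6.38 rad/s, ζ = 0.729

The closed-loop denominator is s(s+9.3) + 7.27·5.6 = s² + 9.3s + 40.71.
Matching s² + 2ζω_n s + ω_n²: ω_n = √40.71 = 6.381 rad/s and 2ζω_n = 9.3, so ζ = 9.3/(2·6.381) = 0.729.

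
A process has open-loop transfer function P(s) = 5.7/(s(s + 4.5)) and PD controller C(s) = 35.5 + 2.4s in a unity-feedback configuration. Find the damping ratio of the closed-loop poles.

Forward path: (35.5 + 2.4s)·5.7/(s(s+4.5)). The closed-loop characteristic equation is s² + (4.5 + 5.7·2.4)s + 5.7·35.5 = 0.
That is s² + 18.18s + 202.3 = 0, so ω_n = 14.22 rad/s and ζ = 18.18/(2·14.22) = 0.639.

ζ = 0.639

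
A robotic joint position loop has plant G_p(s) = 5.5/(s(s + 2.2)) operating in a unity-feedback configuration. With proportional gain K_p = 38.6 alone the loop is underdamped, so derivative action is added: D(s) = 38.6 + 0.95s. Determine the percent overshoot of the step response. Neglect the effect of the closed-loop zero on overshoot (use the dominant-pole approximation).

Forward path: (38.6 + 0.95s)·5.5/(s(s+2.2)). The closed-loop characteristic equation is s² + (2.2 + 5.5·0.95)s + 5.5·38.6 = 0.
That is s² + 7.425s + 212.3 = 0, so ω_n = 14.57 rad/s and ζ = 7.425/(2·14.57) = 0.2548.
%OS = 100·exp(−πζ/√(1−ζ²)) = 43.7%.

43.7%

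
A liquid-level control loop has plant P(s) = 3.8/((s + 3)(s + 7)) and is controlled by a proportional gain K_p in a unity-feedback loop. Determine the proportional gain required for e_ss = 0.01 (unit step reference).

The loop is type 0, so e_ss(step) = 1/(1 + K_pos) with K_pos = K_p·P(0).
P(0) = 0.181. Require 1/(1 + K_p·0.181) = 0.01, so 1 + 0.181·K_p = 100.
K_p = (100 − 1)/0.181 = 547.

K_p = 547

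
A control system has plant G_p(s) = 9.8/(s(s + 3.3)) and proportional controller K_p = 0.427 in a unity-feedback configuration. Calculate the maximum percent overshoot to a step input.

From 1 + K_pG_p(s) = 0: s² + 3.3s + 4.185 = 0 ⇒ ω_n = 2.046, ζ = 0.8066.
%OS = 100·exp(−πζ/√(1−ζ²)) = 100·exp(−π·0.8066/√0.3494) = 1.37%.

1.37%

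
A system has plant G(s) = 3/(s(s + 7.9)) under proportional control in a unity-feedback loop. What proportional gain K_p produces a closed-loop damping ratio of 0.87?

Closed-loop characteristic equation: s² + 7.9s + K_p·3 = 0.
So ω_n = √(3K_p) and 2ζω_n = 7.9, giving ζ = 7.9/(2√(3K_p)).
Setting ζ = 0.87: √(3K_p) = 7.9/(2·0.87) = 4.54, so K_p = 20.61/3 = 6.87.

K_p = 6.87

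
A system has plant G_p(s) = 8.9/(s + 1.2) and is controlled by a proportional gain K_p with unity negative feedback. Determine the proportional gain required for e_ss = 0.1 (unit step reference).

K_p = 1.21

For a type-0 loop with proportional control, e_ss = 1/(1 + K_p·G_p(0)).
G_p(0) = 7.417. Require 1/(1 + K_p·7.417) = 0.1, so 1 + 7.417·K_p = 10.
K_p = (10 − 1)/7.417 = 1.21.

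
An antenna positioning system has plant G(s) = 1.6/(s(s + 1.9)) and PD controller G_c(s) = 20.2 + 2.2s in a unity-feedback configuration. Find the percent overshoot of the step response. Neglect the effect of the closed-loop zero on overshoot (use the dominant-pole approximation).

18.2%

Forward path: (20.2 + 2.2s)·1.6/(s(s+1.9)). The closed-loop characteristic equation is s² + (1.9 + 1.6·2.2)s + 1.6·20.2 = 0.
That is s² + 5.42s + 32.32 = 0, so ω_n = 5.685 rad/s and ζ = 5.42/(2·5.685) = 0.4767.
%OS = 100·exp(−πζ/√(1−ζ²)) = 18.2%.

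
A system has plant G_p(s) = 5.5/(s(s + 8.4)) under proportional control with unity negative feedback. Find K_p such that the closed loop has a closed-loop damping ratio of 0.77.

K_p = 5.41

Closed-loop characteristic equation: s² + 8.4s + K_p·5.5 = 0.
So ω_n = √(5.5K_p) and 2ζω_n = 8.4, giving ζ = 8.4/(2√(5.5K_p)).
Setting ζ = 0.77: √(5.5K_p) = 8.4/(2·0.77) = 5.455, so K_p = 29.75/5.5 = 5.41.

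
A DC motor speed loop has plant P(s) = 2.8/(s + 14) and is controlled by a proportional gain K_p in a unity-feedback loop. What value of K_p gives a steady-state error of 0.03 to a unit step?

K_p = 162

The loop is type 0, so e_ss(step) = 1/(1 + K_pos) with K_pos = K_p·P(0).
P(0) = 0.2. Require 1/(1 + K_p·0.2) = 0.03, so 1 + 0.2·K_p = 33.33.
K_p = (33.33 − 1)/0.2 = 162.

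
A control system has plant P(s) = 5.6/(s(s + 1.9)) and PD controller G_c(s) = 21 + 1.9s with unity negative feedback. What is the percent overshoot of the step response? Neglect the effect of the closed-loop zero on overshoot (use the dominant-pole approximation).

Forward path: (21 + 1.9s)·5.6/(s(s+1.9)). The closed-loop characteristic equation is s² + (1.9 + 5.6·1.9)s + 5.6·21 = 0.
That is s² + 12.54s + 117.6 = 0, so ω_n = 10.84 rad/s and ζ = 12.54/(2·10.84) = 0.5782.
%OS = 100·exp(−πζ/√(1−ζ²)) = 10.8%.

10.8%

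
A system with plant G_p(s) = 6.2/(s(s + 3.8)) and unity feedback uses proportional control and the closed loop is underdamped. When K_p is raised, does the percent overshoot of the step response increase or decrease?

Characteristic equation s² + 3.8s + K_p·6.2 = 0: raising K_p raises ω_n while 2ζω_n = 3.8 is fixed, so ζ falls and overshoot grows.

increase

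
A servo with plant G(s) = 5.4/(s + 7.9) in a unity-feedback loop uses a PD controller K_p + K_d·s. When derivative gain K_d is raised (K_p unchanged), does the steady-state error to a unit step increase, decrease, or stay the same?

K_d affects only the transient (the s-coefficient); the DC loop gain, and hence e_ss, depends only on K_p.

unchanged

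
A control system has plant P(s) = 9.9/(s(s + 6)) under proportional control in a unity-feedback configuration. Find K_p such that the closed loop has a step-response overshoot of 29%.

From %OS = 100·exp(−πζ/√(1−ζ²)) = 29%, ζ = −ln(0.29)/√(π²+ln²(0.29)) = 0.3666.
Characteristic equation s² + 6s + 9.9K_p = 0 gives ζ = 6/(2√(9.9K_p)).
Setting ζ = 0.3666: √(9.9K_p) = 6/(2·0.3666) = 8.183, so K_p = 66.97/9.9 = 6.76.

K_p = 6.76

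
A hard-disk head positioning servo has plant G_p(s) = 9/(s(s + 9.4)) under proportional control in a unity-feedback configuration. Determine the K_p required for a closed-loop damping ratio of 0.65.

Closed-loop characteristic equation: s² + 9.4s + K_p·9 = 0.
So ω_n = √(9K_p) and 2ζω_n = 9.4, giving ζ = 9.4/(2√(9K_p)).
Setting ζ = 0.65: √(9K_p) = 9.4/(2·0.65) = 7.231, so K_p = 52.28/9 = 5.81.

K_p = 5.81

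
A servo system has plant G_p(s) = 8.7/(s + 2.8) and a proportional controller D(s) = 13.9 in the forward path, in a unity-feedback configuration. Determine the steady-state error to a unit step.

0.0226

The loop is type 0. Static position error constant K_pos = D(0)·G_p(0) = 13.9·3.107 = 43.19.
Steady-state error to a unit step: e_ss = 1/(1+K_pos) = 1/44.19 = 0.0226.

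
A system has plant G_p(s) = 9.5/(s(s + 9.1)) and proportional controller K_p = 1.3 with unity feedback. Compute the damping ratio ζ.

ζ = 1.29

The closed-loop denominator is s(s+9.1) + 1.3·9.5 = s² + 9.1s + 12.35.
So ω_n² = 12.35 ⇒ ω_n = 3.514 rad/s, and ζ = 9.1/(2ω_n) = 1.29.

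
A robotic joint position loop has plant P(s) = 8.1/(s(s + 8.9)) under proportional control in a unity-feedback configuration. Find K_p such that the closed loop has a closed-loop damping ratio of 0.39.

K_p = 16.1

Closed-loop characteristic equation: s² + 8.9s + K_p·8.1 = 0.
So ω_n = √(8.1K_p) and 2ζω_n = 8.9, giving ζ = 8.9/(2√(8.1K_p)).
Setting ζ = 0.39: √(8.1K_p) = 8.9/(2·0.39) = 11.41, so K_p = 130.2/8.1 = 16.1.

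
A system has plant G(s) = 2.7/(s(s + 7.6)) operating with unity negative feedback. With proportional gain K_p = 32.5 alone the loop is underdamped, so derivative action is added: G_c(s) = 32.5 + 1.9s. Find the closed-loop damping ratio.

ζ = 0.679

Forward path: (32.5 + 1.9s)·2.7/(s(s+7.6)). The closed-loop characteristic equation is s² + (7.6 + 2.7·1.9)s + 2.7·32.5 = 0.
That is s² + 12.73s + 87.75 = 0, so ω_n = 9.367 rad/s and ζ = 12.73/(2·9.367) = 0.6795.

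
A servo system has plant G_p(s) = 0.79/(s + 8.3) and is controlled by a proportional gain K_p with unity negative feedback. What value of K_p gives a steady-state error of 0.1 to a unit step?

For a type-0 loop with proportional control, e_ss = 1/(1 + K_p·G_p(0)).
G_p(0) = 0.09518. Require 1/(1 + K_p·0.09518) = 0.1, so 1 + 0.09518·K_p = 10.
K_p = (10 − 1)/0.09518 = 94.6.

K_p = 94.6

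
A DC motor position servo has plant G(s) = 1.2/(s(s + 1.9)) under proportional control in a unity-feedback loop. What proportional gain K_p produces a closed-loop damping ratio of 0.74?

K_p = 1.37

Closed-loop characteristic equation: s² + 1.9s + K_p·1.2 = 0.
So ω_n = √(1.2K_p) and 2ζω_n = 1.9, giving ζ = 1.9/(2√(1.2K_p)).
Setting ζ = 0.74: √(1.2K_p) = 1.9/(2·0.74) = 1.284, so K_p = 1.648/1.2 = 1.37.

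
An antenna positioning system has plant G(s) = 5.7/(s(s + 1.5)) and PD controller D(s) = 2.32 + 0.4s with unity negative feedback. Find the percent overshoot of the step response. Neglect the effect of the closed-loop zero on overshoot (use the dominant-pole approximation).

14.8%

Forward path: (2.32 + 0.4s)·5.7/(s(s+1.5)). The closed-loop characteristic equation is s² + (1.5 + 5.7·0.4)s + 5.7·2.32 = 0.
That is s² + 3.78s + 13.22 = 0, so ω_n = 3.636 rad/s and ζ = 3.78/(2·3.636) = 0.5197.
%OS = 100·exp(−πζ/√(1−ζ²)) = 14.8%.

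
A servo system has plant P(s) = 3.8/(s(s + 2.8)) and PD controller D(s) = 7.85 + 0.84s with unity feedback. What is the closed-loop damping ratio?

ζ = 0.549

Forward path: (7.85 + 0.84s)·3.8/(s(s+2.8)). The closed-loop characteristic equation is s² + (2.8 + 3.8·0.84)s + 3.8·7.85 = 0.
That is s² + 5.992s + 29.83 = 0, so ω_n = 5.462 rad/s and ζ = 5.992/(2·5.462) = 0.5485.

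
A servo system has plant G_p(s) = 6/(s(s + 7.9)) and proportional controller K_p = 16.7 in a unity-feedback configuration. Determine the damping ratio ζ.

1 + K_p·G_p(s) = 0 gives s² + 7.9s + 100.2 = 0.
So ω_n² = 100.2 ⇒ ω_n = 10.01 rad/s, and ζ = 7.9/(2ω_n) = 0.395.

ζ = 0.395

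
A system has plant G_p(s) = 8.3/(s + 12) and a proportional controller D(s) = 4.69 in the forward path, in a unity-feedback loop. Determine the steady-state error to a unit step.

0.236

The loop is type 0. Static position error constant K_pos = D(0)·G_p(0) = 4.69·0.6917 = 3.244.
Steady-state error to a unit step: e_ss = 1/(1+K_pos) = 1/4.244 = 0.236.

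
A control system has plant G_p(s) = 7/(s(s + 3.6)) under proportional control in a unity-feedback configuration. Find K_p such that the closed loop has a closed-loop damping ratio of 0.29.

K_p = 5.5

Closed-loop characteristic equation: s² + 3.6s + K_p·7 = 0.
So ω_n = √(7K_p) and 2ζω_n = 3.6, giving ζ = 3.6/(2√(7K_p)).
Setting ζ = 0.29: √(7K_p) = 3.6/(2·0.29) = 6.207, so K_p = 38.53/7 = 5.5.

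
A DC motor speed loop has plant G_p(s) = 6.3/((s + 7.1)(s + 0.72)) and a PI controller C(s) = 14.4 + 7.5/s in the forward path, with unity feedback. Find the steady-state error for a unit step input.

0

The open loop C(s)G_p(s) has a pole at the origin (type 1), so the static position error constant is infinite and e_ss = 1/(1+∞) = 0.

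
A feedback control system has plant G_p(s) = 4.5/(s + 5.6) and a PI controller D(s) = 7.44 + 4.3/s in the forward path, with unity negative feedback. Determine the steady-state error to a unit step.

0

The open loop D(s)G_p(s) has a pole at the origin (type 1), so the static position error constant is infinite and e_ss = 1/(1+∞) = 0.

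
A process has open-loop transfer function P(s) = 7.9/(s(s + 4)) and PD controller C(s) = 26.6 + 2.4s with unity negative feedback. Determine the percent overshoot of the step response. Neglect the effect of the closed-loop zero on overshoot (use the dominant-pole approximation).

1.7%

Forward path: (26.6 + 2.4s)·7.9/(s(s+4)). The closed-loop characteristic equation is s² + (4 + 7.9·2.4)s + 7.9·26.6 = 0.
That is s² + 22.96s + 210.1 = 0, so ω_n = 14.5 rad/s and ζ = 22.96/(2·14.5) = 0.7919.
%OS = 100·exp(−πζ/√(1−ζ²)) = 1.7%.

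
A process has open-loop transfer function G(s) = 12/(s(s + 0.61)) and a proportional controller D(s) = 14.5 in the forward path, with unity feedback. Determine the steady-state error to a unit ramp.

The loop has one pole at the origin (type 1). Velocity error constant K_v = lim_{s→0} s·D(s)G(s) = 14.5·12/0.61 = 285.2.
Steady-state error to a unit ramp: e_ss = 1/K_v = 0.00351.

0.00351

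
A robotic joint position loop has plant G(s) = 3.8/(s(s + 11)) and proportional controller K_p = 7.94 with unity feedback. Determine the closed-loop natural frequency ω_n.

ω_n = 5.49 rad/s

With unity feedback the closed-loop characteristic equation is s² + 11s + 7.94·3.8 = s² + 11s + 30.17 = 0.
Matching s² + 2ζω_n s + ω_n²: ω_n = √30.17 = 5.493 rad/s and 2ζω_n = 11, so ζ = 11/(2·5.493) = 1.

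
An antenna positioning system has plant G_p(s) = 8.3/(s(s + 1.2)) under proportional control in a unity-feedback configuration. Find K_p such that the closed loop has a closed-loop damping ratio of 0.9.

K_p = 0.0535

Closed-loop characteristic equation: s² + 1.2s + K_p·8.3 = 0.
So ω_n = √(8.3K_p) and 2ζω_n = 1.2, giving ζ = 1.2/(2√(8.3K_p)).
Setting ζ = 0.9: √(8.3K_p) = 1.2/(2·0.9) = 0.6667, so K_p = 0.4444/8.3 = 0.0535.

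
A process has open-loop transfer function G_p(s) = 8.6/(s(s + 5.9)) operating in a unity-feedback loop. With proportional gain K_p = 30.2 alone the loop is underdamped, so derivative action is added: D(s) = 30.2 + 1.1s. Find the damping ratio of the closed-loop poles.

Forward path: (30.2 + 1.1s)·8.6/(s(s+5.9)). The closed-loop characteristic equation is s² + (5.9 + 8.6·1.1)s + 8.6·30.2 = 0.
That is s² + 15.36s + 259.7 = 0, so ω_n = 16.12 rad/s and ζ = 15.36/(2·16.12) = 0.4766.

ζ = 0.477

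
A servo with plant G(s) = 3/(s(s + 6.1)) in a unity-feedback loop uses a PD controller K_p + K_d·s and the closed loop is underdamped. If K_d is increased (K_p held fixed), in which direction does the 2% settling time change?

decrease

Characteristic equation s² + (6.1 + 3K_d)s + 3K_p = 0: raising K_d increases ζω_n = (6.1+3K_d)/2 while the loop stays underdamped, so T_s ≈ 4/(ζω_n) decreases.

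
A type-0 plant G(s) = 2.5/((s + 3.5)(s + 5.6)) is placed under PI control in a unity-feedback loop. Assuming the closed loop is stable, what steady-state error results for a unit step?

0

The PI controller's integrator makes the forward path type 1, so e_ss to a step is zero.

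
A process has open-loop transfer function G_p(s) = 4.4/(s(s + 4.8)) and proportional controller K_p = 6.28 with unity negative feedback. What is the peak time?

T_p = 0.672 s

The closed-loop denominator s² + 4.8s + 27.63 gives ω_n = √27.63 = 5.257 and ζ = 4.8/(2ω_n) = 0.4566.
Damped frequency ω_d = ω_n√(1−ζ²) = 4.677 rad/s, so peak time T_p = π/ω_d = 0.672 s.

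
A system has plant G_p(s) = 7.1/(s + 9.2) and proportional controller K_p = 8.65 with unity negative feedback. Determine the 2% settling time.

T_s ≈ 0.0566 s

Closed-loop transfer function: T(s) = K_p·G_p(s)/(1 + K_p·G_p(s)) = 61.41/(s + 9.2 + 61.41) = 61.41/(s + 70.61).
Time constant τ = 1/70.61 = 0.01416 s, so the 2% settling time is about 4τ = 0.0566 s.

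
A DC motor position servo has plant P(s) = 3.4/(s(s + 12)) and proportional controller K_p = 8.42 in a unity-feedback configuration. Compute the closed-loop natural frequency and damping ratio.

1 + K_p·P(s) = 0 gives s² + 12s + 28.63 = 0.
Matching s² + 2ζω_n s + ω_n²: ω_n = √28.63 = 5.351 rad/s and 2ζω_n = 12, so ζ = 12/(2·5.351) = 1.12.

ω_n = 5.35 rad/s, ζ = 1.12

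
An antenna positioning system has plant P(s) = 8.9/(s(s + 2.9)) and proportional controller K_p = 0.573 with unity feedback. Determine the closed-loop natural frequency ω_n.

ω_n = 2.26 rad/s

1 + K_p·P(s) = 0 gives s² + 2.9s + 5.1 = 0.
So ω_n² = 5.1 ⇒ ω_n = 2.258 rad/s, and ζ = 2.9/(2ω_n) = 0.642.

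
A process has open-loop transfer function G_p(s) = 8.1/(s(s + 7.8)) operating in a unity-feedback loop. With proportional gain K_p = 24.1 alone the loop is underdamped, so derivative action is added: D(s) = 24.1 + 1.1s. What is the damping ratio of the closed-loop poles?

ζ = 0.598

Forward path: (24.1 + 1.1s)·8.1/(s(s+7.8)). The closed-loop characteristic equation is s² + (7.8 + 8.1·1.1)s + 8.1·24.1 = 0.
That is s² + 16.71s + 195.2 = 0, so ω_n = 13.97 rad/s and ζ = 16.71/(2·13.97) = 0.598.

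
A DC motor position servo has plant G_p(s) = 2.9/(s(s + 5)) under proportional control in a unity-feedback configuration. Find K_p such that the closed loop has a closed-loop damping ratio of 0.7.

K_p = 4.4

Closed-loop characteristic equation: s² + 5s + K_p·2.9 = 0.
So ω_n = √(2.9K_p) and 2ζω_n = 5, giving ζ = 5/(2√(2.9K_p)).
Setting ζ = 0.7: √(2.9K_p) = 5/(2·0.7) = 3.571, so K_p = 12.76/2.9 = 4.4.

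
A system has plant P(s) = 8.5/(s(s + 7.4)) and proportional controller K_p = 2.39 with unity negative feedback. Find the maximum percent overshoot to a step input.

1.09%

From 1 + K_pP(s) = 0: s² + 7.4s + 20.32 = 0 ⇒ ω_n = 4.507, ζ = 0.8209.
%OS = 100·exp(−πζ/√(1−ζ²)) = 100·exp(−π·0.8209/√0.3261) = 1.09%.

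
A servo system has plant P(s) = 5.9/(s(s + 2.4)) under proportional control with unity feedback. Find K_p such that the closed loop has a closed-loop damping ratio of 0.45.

Closed-loop characteristic equation: s² + 2.4s + K_p·5.9 = 0.
So ω_n = √(5.9K_p) and 2ζω_n = 2.4, giving ζ = 2.4/(2√(5.9K_p)).
Setting ζ = 0.45: √(5.9K_p) = 2.4/(2·0.45) = 2.667, so K_p = 7.111/5.9 = 1.21.

K_p = 1.21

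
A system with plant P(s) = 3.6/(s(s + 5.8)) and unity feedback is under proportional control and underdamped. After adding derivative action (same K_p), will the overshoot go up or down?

decrease

With PD the characteristic equation becomes s² + (a + K·K_d)s + K·K_p = 0; the damping term grows, ζ rises, overshoot falls.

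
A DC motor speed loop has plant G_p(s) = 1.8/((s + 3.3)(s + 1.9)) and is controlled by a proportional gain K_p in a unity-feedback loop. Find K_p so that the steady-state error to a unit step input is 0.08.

K_p = 40.1

The loop is type 0, so e_ss(step) = 1/(1 + K_pos) with K_pos = K_p·G_p(0).
G_p(0) = 0.2871. Require 1/(1 + K_p·0.2871) = 0.08, so 1 + 0.2871·K_p = 12.5.
K_p = (12.5 − 1)/0.2871 = 40.1.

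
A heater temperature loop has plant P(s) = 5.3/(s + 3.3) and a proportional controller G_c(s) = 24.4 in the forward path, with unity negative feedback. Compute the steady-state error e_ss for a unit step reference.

The loop is type 0. Static position error constant K_pos = G_c(0)·P(0) = 24.4·1.606 = 39.19.
Steady-state error to a unit step: e_ss = 1/(1+K_pos) = 1/40.19 = 0.0249.

0.0249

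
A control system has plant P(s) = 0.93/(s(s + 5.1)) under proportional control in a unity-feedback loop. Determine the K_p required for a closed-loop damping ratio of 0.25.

Closed-loop characteristic equation: s² + 5.1s + K_p·0.93 = 0.
So ω_n = √(0.93K_p) and 2ζω_n = 5.1, giving ζ = 5.1/(2√(0.93K_p)).
Setting ζ = 0.25: √(0.93K_p) = 5.1/(2·0.25) = 10.2, so K_p = 104/0.93 = 112.

K_p = 112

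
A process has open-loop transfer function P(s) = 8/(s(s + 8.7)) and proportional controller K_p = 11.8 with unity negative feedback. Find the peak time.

The closed-loop denominator s² + 8.7s + 94.4 gives ω_n = √94.4 = 9.716 and ζ = 8.7/(2ω_n) = 0.4477.
Damped frequency ω_d = ω_n√(1−ζ²) = 8.688 rad/s, so peak time T_p = π/ω_d = 0.362 s.

T_p = 0.362 s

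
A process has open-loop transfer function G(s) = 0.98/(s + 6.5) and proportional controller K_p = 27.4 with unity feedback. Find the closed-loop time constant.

τ = 0.03 s

Closed-loop transfer function: T(s) = K_p·G(s)/(1 + K_p·G(s)) = 26.85/(s + 6.5 + 26.85) = 26.85/(s + 33.35).
Time constant τ = 1/33.35 = 0.03 s.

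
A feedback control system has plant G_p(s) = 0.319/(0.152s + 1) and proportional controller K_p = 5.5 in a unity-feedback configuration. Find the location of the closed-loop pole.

Closed loop: T(s) = K_p·G_p/(1+K_p·G_p) = 1.754/(0.152s + 1 + 1.754), with pole at s = −(1 + 1.754)/0.152 = −18.12.

s = -18.12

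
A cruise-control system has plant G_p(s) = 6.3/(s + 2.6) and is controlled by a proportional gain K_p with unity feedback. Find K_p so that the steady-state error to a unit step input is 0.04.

K_p = 9.9

The loop is type 0, so e_ss(step) = 1/(1 + K_pos) with K_pos = K_p·G_p(0).
G_p(0) = 2.423. Require 1/(1 + K_p·2.423) = 0.04, so 1 + 2.423·K_p = 25.
K_p = (25 − 1)/2.423 = 9.9.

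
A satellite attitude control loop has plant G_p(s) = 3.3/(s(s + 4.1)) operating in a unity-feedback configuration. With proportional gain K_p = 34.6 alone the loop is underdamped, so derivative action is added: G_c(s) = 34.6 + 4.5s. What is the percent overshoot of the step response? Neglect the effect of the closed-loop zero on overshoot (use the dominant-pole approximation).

Forward path: (34.6 + 4.5s)·3.3/(s(s+4.1)). The closed-loop characteristic equation is s² + (4.1 + 3.3·4.5)s + 3.3·34.6 = 0.
That is s² + 18.95s + 114.2 = 0, so ω_n = 10.69 rad/s and ζ = 18.95/(2·10.69) = 0.8867.
%OS = 100·exp(−πζ/√(1−ζ²)) = 0.242%.

0.242%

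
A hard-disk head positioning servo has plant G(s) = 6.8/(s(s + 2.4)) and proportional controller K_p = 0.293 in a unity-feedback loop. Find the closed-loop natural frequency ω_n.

1 + K_p·G(s) = 0 gives s² + 2.4s + 1.992 = 0.
Matching s² + 2ζω_n s + ω_n²: ω_n = √1.992 = 1.412 rad/s and 2ζω_n = 2.4, so ζ = 2.4/(2·1.412) = 0.85.

ω_n = 1.41 rad/s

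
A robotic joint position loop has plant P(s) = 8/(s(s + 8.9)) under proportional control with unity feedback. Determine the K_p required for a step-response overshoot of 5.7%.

K_p = 5.45

From %OS = 100·exp(−πζ/√(1−ζ²)) = 5.7%, ζ = −ln(0.057)/√(π²+ln²(0.057)) = 0.6738.
Characteristic equation s² + 8.9s + 8K_p = 0 gives ζ = 8.9/(2√(8K_p)).
Setting ζ = 0.6738: √(8K_p) = 8.9/(2·0.6738) = 6.604, so K_p = 43.62/8 = 5.45.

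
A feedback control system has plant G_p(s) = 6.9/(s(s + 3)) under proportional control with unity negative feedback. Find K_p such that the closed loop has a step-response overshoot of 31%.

From %OS = 100·exp(−πζ/√(1−ζ²)) = 31%, ζ = −ln(0.31)/√(π²+ln²(0.31)) = 0.3493.
Characteristic equation s² + 3s + 6.9K_p = 0 gives ζ = 3/(2√(6.9K_p)).
Setting ζ = 0.3493: √(6.9K_p) = 3/(2·0.3493) = 4.294, so K_p = 18.44/6.9 = 2.67.

K_p = 2.67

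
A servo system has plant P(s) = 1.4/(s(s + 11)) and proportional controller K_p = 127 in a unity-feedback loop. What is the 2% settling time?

T_s ≈ 0.727 s

The closed-loop denominator s² + 11s + 177.8 gives ω_n = √177.8 = 13.33 and ζ = 11/(2ω_n) = 0.4125.
2% settling time T_s ≈ 4/(ζω_n) = 4/5.5 = 0.727 s.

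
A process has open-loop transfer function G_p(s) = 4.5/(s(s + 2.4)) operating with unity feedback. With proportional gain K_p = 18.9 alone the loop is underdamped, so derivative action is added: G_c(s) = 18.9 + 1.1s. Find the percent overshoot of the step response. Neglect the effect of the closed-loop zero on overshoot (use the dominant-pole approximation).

Forward path: (18.9 + 1.1s)·4.5/(s(s+2.4)). The closed-loop characteristic equation is s² + (2.4 + 4.5·1.1)s + 4.5·18.9 = 0.
That is s² + 7.35s + 85.05 = 0, so ω_n = 9.222 rad/s and ζ = 7.35/(2·9.222) = 0.3985.
%OS = 100·exp(−πζ/√(1−ζ²)) = 25.5%.

25.5%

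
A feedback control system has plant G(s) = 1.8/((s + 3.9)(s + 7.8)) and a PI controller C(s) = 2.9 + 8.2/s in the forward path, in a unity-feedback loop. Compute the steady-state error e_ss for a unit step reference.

0

The open loop C(s)G(s) has a pole at the origin (type 1), so the static position error constant is infinite and e_ss = 1/(1+∞) = 0.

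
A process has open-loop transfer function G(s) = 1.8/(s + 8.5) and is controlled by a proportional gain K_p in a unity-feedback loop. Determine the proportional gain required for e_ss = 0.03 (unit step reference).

K_p = 153

The loop is type 0, so e_ss(step) = 1/(1 + K_pos) with K_pos = K_p·G(0).
G(0) = 0.2118. Require 1/(1 + K_p·0.2118) = 0.03, so 1 + 0.2118·K_p = 33.33.
K_p = (33.33 − 1)/0.2118 = 153.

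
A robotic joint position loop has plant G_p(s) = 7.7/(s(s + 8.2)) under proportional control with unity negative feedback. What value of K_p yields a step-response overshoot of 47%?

K_p = 40

From %OS = 100·exp(−πζ/√(1−ζ²)) = 47%, ζ = −ln(0.47)/√(π²+ln²(0.47)) = 0.2337.
Characteristic equation s² + 8.2s + 7.7K_p = 0 gives ζ = 8.2/(2√(7.7K_p)).
Setting ζ = 0.2337: √(7.7K_p) = 8.2/(2·0.2337) = 17.55, so K_p = 307.8/7.7 = 40.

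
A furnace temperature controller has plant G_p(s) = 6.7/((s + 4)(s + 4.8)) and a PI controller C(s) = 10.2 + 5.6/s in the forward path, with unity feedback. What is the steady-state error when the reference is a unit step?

The open loop C(s)G_p(s) has a pole at the origin (type 1), so the static position error constant is infinite and e_ss = 1/(1+∞) = 0.

0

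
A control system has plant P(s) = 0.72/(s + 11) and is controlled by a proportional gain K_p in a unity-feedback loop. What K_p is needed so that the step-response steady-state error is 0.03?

The loop is type 0, so e_ss(step) = 1/(1 + K_pos) with K_pos = K_p·P(0).
P(0) = 0.06545. Require 1/(1 + K_p·0.06545) = 0.03, so 1 + 0.06545·K_p = 33.33.
K_p = (33.33 − 1)/0.06545 = 494.

K_p = 494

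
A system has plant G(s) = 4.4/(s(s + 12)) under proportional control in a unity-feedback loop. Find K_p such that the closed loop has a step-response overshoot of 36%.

K_p = 85.5

From %OS = 100·exp(−πζ/√(1−ζ²)) = 36%, ζ = −ln(0.36)/√(π²+ln²(0.36)) = 0.3093.
Characteristic equation s² + 12s + 4.4K_p = 0 gives ζ = 12/(2√(4.4K_p)).
Setting ζ = 0.3093: √(4.4K_p) = 12/(2·0.3093) = 19.4, so K_p = 376.4/4.4 = 85.5.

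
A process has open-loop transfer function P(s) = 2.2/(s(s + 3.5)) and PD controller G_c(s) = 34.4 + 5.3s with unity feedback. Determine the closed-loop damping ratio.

ζ = 0.871

Forward path: (34.4 + 5.3s)·2.2/(s(s+3.5)). The closed-loop characteristic equation is s² + (3.5 + 2.2·5.3)s + 2.2·34.4 = 0.
That is s² + 15.16s + 75.68 = 0, so ω_n = 8.699 rad/s and ζ = 15.16/(2·8.699) = 0.8713.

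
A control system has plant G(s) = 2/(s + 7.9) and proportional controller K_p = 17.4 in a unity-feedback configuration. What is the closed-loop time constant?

τ = 0.0234 s

Closed-loop transfer function: T(s) = K_p·G(s)/(1 + K_p·G(s)) = 34.8/(s + 7.9 + 34.8) = 34.8/(s + 42.7).
Time constant τ = 1/42.7 = 0.0234 s.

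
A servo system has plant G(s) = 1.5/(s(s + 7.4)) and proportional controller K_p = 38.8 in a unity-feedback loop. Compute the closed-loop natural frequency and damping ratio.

1 + K_p·G(s) = 0 gives s² + 7.4s + 58.2 = 0.
So ω_n² = 58.2 ⇒ ω_n = 7.629 rad/s, and ζ = 7.4/(2ω_n) = 0.485.

ω_n = 7.63 rad/s, ζ = 0.485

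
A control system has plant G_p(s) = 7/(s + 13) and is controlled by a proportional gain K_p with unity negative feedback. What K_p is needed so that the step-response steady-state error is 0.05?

K_p = 35.3

The loop is type 0, so e_ss(step) = 1/(1 + K_pos) with K_pos = K_p·G_p(0).
G_p(0) = 0.5385. Require 1/(1 + K_p·0.5385) = 0.05, so 1 + 0.5385·K_p = 20.
K_p = (20 − 1)/0.5385 = 35.3.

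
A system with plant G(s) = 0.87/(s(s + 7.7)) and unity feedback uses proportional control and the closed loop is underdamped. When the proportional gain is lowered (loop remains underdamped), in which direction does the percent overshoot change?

ζ = 7.7/(2√(0.87K_p)) rises as K_p falls; higher damping means less overshoot.

decrease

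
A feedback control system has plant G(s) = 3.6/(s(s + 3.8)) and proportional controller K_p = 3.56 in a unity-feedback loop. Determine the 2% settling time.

T_s ≈ 2.11 s

Closed-loop characteristic equation: s² + 3.8s + 12.82 = 0, so ω_n = 3.58 rad/s and ζ = 3.8/(2·3.58) = 0.5307.
2% settling time T_s ≈ 4/(ζω_n) = 4/1.9 = 2.11 s.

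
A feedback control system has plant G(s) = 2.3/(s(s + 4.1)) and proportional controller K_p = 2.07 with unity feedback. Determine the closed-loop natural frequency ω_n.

ω_n = 2.18 rad/s

The closed-loop denominator is s(s+4.1) + 2.07·2.3 = s² + 4.1s + 4.761.
Matching s² + 2ζω_n s + ω_n²: ω_n = √4.761 = 2.182 rad/s and 2ζω_n = 4.1, so ζ = 4.1/(2·2.182) = 0.94.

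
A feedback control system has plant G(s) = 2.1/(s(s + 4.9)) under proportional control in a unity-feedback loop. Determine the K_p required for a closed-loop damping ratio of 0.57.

Closed-loop characteristic equation: s² + 4.9s + K_p·2.1 = 0.
So ω_n = √(2.1K_p) and 2ζω_n = 4.9, giving ζ = 4.9/(2√(2.1K_p)).
Setting ζ = 0.57: √(2.1K_p) = 4.9/(2·0.57) = 4.298, so K_p = 18.47/2.1 = 8.8.

K_p = 8.8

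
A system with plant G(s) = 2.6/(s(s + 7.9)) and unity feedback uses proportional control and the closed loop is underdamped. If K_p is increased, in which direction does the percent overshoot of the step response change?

ζ = 7.9/(2√(2.6K_p)) decreases as K_p grows; lower damping means more overshoot.

increase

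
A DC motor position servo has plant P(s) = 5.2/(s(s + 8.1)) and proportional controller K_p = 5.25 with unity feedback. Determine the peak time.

The closed-loop denominator s² + 8.1s + 27.3 gives ω_n = √27.3 = 5.225 and ζ = 8.1/(2ω_n) = 0.7751.
Damped frequency ω_d = ω_n√(1−ζ²) = 3.301 rad/s, so peak time T_p = π/ω_d = 0.952 s.

T_p = 0.952 s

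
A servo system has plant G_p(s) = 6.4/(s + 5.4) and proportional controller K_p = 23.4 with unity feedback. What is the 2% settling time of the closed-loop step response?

Closed-loop transfer function: T(s) = K_p·G_p(s)/(1 + K_p·G_p(s)) = 149.8/(s + 5.4 + 149.8) = 149.8/(s + 155.2).
Time constant τ = 1/155.2 = 0.006445 s, so the 2% settling time is about 4τ = 0.0258 s.

T_s ≈ 0.0258 s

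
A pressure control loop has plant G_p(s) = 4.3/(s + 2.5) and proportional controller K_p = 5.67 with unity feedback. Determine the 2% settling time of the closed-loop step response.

Closed-loop transfer function: T(s) = K_p·G_p(s)/(1 + K_p·G_p(s)) = 24.38/(s + 2.5 + 24.38) = 24.38/(s + 26.88).
Time constant τ = 1/26.88 = 0.0372 s, so the 2% settling time is about 4τ = 0.149 s.

T_s ≈ 0.149 s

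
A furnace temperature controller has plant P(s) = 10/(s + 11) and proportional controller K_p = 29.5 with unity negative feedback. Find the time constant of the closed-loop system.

Closed-loop transfer function: T(s) = K_p·P(s)/(1 + K_p·P(s)) = 295/(s + 11 + 295) = 295/(s + 306).
Time constant τ = 1/306 = 0.00327 s.

τ = 0.00327 s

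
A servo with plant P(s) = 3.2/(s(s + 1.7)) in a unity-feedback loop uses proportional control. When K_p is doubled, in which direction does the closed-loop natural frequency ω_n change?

ω_n = √(3.2·K_p), which grows with K_p.

increase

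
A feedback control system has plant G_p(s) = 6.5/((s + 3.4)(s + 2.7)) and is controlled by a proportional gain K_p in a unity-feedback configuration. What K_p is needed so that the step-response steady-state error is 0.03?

K_p = 45.7

Steady-state error for a unit step on this type-0 loop is 1/(1 + K_p·G_p(0)).
G_p(0) = 0.7081. Require 1/(1 + K_p·0.7081) = 0.03, so 1 + 0.7081·K_p = 33.33.
K_p = (33.33 − 1)/0.7081 = 45.7.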